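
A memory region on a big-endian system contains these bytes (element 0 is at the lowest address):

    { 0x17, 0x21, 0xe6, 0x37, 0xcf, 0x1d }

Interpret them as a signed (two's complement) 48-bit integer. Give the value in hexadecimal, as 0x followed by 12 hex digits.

0x1721E637CF1D

Big-endian stores the most-significant byte at the lowest address.
The bytes are already most-significant first: 0x1721E637CF1D.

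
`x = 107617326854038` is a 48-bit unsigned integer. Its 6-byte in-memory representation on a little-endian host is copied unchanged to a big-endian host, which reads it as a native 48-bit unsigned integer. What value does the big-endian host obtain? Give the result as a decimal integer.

107617326854038 in 48-bit hexadecimal is 0x61E09C89EF96.
Stored little-endian, the bytes at ascending addresses are 96 EF 89 9C E0 61.
Read back as big-endian, the last byte is least significant, giving 0x96EF899CE061.
0x96EF899CE061 = 165955550109793.

165955550109793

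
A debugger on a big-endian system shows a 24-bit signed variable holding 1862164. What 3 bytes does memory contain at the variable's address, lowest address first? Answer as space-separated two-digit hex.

1862164 in hexadecimal, padded to 24 bits, is 0x1C6A14.
Split into bytes (most-significant first): 1C 6A 14.
Big-endian: lowest address holds the most-significant byte.
So the memory order matches the most-significant-first order: 1C 6A 14.

1C 6A 14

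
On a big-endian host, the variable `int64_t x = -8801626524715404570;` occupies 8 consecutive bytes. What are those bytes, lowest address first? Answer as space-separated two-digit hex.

Two's complement of -8801626524715404570 in 64 bits: 8801626524715404570 = 0x7A25A8B0F3514D1A; invert → 0x85DA574F0CAEB2E5; add 1 → 0x85DA574F0CAEB2E6.
Split into bytes (most-significant first): 85 DA 57 4F 0C AE B2 E6.
In big-endian order the high byte comes first in memory.
So the memory order matches the most-significant-first order: 85 DA 57 4F 0C AE B2 E6.

85 DA 57 4F 0C AE B2 E6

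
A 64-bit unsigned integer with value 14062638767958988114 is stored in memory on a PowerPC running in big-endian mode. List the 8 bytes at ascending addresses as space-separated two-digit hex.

C3 28 87 73 D0 D5 15 52

14062638767958988114 in hexadecimal, padded to 64 bits, is 0xC3288773D0D51552.
Split into bytes (most-significant first): C3 28 87 73 D0 D5 15 52.
Big-endian stores the most-significant byte at the lowest address.
So the memory order matches the most-significant-first order: C3 28 87 73 D0 D5 15 52.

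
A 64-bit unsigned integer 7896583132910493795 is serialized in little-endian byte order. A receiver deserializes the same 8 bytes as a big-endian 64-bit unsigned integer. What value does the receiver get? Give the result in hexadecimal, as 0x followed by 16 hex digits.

7896583132910493795 in 64-bit hexadecimal is 0x6D964C858078A063.
Stored little-endian, the bytes at ascending addresses are 63 A0 78 80 85 4C 96 6D.
Read back as big-endian, the last byte is least significant, giving 0x63A07880854C966D.

0x63A07880854C966D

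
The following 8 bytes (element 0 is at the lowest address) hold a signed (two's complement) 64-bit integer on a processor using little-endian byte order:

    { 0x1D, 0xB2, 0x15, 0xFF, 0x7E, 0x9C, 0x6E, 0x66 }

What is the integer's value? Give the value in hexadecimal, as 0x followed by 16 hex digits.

0x666E9C7EFF15B21D

Little-endian: lowest address holds the least-significant byte.
Reassemble most-significant byte first: 66 6E 9C 7E FF 15 B2 1D → 0x666E9C7EFF15B21D.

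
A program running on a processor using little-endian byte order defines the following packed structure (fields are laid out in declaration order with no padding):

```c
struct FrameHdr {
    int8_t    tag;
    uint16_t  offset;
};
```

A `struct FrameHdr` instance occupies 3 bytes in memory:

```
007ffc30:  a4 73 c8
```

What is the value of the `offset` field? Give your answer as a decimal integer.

51315

`offset` follows `tag` (1 byte), so it starts at byte offset 1 and occupies 2 bytes.
Bytes at offsets 1..2: 73 C8.
In little-endian order the low byte comes first in memory.
Reassemble most-significant byte first: C8 73 → 0xC873.
0xC873 = 51315.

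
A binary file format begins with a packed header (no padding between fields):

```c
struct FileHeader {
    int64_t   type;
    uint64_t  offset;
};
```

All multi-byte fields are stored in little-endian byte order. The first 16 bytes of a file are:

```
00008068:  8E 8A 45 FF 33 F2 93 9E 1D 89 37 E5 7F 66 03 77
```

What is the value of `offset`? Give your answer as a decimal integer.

8575810814936058141

`offset` follows `type` (8 bytes), so it starts at byte offset 8 and occupies 8 bytes.
Bytes at offsets 8..15: 1D 89 37 E5 7F 66 03 77.
Little-endian: lowest address holds the least-significant byte.
Reassemble most-significant byte first: 77 03 66 7F E5 37 89 1D → 0x7703667FE537891D.
0x7703667FE537891D = 8575810814936058141.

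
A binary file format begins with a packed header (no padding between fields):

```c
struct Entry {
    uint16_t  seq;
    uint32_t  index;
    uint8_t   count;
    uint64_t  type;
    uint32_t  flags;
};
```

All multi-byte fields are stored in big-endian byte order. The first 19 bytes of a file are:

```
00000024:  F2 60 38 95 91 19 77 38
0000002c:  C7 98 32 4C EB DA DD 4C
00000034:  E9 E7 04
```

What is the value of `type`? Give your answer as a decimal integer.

4091406128295697117

`type` follows `seq` (2 B), `index` (4 B), `count` (1 B), so it starts at offset 2 + 4 + 1 = 7 and occupies 8 bytes.
Bytes at offsets 7..14: 38 C7 98 32 4C EB DA DD.
Big-endian: lowest address holds the most-significant byte.
The bytes are already most-significant first: 0x38C798324CEBDADD.
0x38C798324CEBDADD = 4091406128295697117.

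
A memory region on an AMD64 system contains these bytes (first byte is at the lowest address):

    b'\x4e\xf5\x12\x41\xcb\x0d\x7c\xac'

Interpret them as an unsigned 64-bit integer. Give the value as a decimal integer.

Little-endian: lowest address holds the least-significant byte.
Reassemble most-significant byte first: AC 7C 0D CB 41 12 F5 4E → 0xAC7C0DCB4112F54E.
0xAC7C0DCB4112F54E = 12428824238257009998.

12428824238257009998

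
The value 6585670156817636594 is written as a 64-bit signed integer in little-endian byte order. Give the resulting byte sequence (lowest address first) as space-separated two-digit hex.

F2 9C 01 81 1D 00 65 5B

6585670156817636594 in hexadecimal, padded to 64 bits, is 0x5B65001D81019CF2.
Split into bytes (most-significant first): 5B 65 00 1D 81 01 9C F2.
Little-endian stores the least-significant byte at the lowest address.
So at ascending addresses the bytes are F2 9C 01 81 1D 00 65 5B.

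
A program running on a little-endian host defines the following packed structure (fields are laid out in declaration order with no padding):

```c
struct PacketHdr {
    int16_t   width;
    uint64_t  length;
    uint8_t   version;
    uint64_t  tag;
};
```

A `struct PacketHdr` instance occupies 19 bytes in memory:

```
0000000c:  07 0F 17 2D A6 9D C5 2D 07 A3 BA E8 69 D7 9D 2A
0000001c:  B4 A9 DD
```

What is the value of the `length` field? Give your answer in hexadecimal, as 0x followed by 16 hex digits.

0xA3072DC59DA62D17

`length` follows `width` (2 bytes), so it starts at byte offset 2 and occupies 8 bytes.
Bytes at offsets 2..9: 17 2D A6 9D C5 2D 07 A3.
In little-endian order the low byte comes first in memory.
Reassemble most-significant byte first: A3 07 2D C5 9D A6 2D 17 → 0xA3072DC59DA62D17.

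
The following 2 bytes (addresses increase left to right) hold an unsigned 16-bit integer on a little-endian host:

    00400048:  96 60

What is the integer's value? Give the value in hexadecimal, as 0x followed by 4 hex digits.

Little-endian stores the least-significant byte at the lowest address.
Reassemble most-significant byte first: 60 96 → 0x6096.

0x6096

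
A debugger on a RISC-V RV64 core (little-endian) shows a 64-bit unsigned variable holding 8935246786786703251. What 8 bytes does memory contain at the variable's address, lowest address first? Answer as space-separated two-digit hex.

8935246786786703251 in hexadecimal, padded to 64 bits, is 0x7C005F9C92DF3793.
Split into bytes (most-significant first): 7C 00 5F 9C 92 DF 37 93.
Little-endian: lowest address holds the least-significant byte.
So at ascending addresses the bytes are 93 37 DF 92 9C 5F 00 7C.

93 37 DF 92 9C 5F 00 7C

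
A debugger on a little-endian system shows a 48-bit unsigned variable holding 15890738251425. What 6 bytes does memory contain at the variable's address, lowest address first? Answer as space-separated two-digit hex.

A1 06 CF D9 73 0E

15890738251425 in hexadecimal, padded to 48 bits, is 0x0E73D9CF06A1.
Split into bytes (most-significant first): 0E 73 D9 CF 06 A1.
Little-endian: lowest address holds the least-significant byte.
So at ascending addresses the bytes are A1 06 CF D9 73 0E.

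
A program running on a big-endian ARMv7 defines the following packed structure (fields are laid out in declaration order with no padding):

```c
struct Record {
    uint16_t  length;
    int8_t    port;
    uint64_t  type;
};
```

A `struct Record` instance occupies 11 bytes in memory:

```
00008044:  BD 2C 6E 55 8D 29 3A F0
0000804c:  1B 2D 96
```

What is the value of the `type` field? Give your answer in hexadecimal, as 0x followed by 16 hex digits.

0x558D293AF01B2D96

`type` follows `length` (2 B), `port` (1 B), so it starts at offset 2 + 1 = 3 and occupies 8 bytes.
Bytes at offsets 3..10: 55 8D 29 3A F0 1B 2D 96.
Big-endian stores the most-significant byte at the lowest address.
The bytes are already most-significant first: 0x558D293AF01B2D96.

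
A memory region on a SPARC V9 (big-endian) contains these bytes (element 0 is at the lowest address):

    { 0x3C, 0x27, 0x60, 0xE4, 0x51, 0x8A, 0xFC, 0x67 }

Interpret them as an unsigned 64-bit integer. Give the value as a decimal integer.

4334539700104264807

In big-endian order the high byte comes first in memory.
The bytes are already most-significant first: 0x3C2760E4518AFC67.
0x3C2760E4518AFC67 = 4334539700104264807.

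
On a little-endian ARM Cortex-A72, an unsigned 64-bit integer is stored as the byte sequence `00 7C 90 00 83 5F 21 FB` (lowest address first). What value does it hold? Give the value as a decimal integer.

Little-endian stores the least-significant byte at the lowest address.
Reassemble most-significant byte first: FB 21 5F 83 00 90 7C 00 → 0xFB215F8300907C00.
0xFB215F8300907C00 = 18095849794006187008.

18095849794006187008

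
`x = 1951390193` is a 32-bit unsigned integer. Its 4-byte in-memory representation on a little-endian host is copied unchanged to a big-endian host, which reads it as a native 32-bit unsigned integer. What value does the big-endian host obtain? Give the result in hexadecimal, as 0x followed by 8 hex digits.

1951390193 in 32-bit hexadecimal is 0x744FD9F1.
Stored little-endian, the bytes at ascending addresses are F1 D9 4F 74.
Read back as big-endian, the last byte is least significant, giving 0xF1D94F74.

0xF1D94F74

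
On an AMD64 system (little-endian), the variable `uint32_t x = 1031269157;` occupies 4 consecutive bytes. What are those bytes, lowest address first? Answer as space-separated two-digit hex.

1031269157 in hexadecimal, padded to 32 bits, is 0x3D77EB25.
Split into bytes (most-significant first): 3D 77 EB 25.
In little-endian order the low byte comes first in memory.
So at ascending addresses the bytes are 25 EB 77 3D.

25 EB 77 3D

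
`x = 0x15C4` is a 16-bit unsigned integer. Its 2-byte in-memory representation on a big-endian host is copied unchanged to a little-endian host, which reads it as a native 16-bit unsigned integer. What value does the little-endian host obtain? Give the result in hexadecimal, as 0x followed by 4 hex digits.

0xC415

Stored big-endian, the bytes at ascending addresses are 15 C4.
Read back as little-endian, the first byte is least significant, giving 0xC415.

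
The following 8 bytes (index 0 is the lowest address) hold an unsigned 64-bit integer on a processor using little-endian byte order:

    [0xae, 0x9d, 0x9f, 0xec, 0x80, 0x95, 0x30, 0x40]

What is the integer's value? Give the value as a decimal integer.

Little-endian stores the least-significant byte at the lowest address.
Reassemble most-significant byte first: 40 30 95 80 EC 9F 9D AE → 0x40309580EC9F9DAE.
0x40309580EC9F9DAE = 4625361198267735470.

4625361198267735470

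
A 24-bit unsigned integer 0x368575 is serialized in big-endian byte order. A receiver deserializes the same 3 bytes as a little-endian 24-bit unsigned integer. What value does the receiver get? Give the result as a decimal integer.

Stored big-endian, the bytes at ascending addresses are 36 85 75.
Read back as little-endian, the first byte is least significant, giving 0x758536.
0x758536 = 7701814.

7701814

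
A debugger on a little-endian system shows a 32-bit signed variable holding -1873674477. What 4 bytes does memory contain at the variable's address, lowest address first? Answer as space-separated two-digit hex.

13 FF 51 90

Two's complement of -1873674477 in 32 bits: 1873674477 = 0x6FAE00ED; invert → 0x9051FF12; add 1 → 0x9051FF13.
Split into bytes (most-significant first): 90 51 FF 13.
Little-endian: lowest address holds the least-significant byte.
So at ascending addresses the bytes are 13 FF 51 90.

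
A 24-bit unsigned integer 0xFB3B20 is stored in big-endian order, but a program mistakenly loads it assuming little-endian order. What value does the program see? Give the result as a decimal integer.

2112507

Stored big-endian, the bytes at ascending addresses are FB 3B 20.
Read back as little-endian, the first byte is least significant, giving 0x203BFB.
0x203BFB = 2112507.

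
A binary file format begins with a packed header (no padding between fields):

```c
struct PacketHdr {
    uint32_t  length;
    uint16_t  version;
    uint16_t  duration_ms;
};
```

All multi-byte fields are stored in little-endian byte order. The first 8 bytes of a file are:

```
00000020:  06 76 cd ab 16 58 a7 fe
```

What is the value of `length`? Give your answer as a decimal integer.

2882369030

`length` is the first field, at byte offset 0, occupying 4 bytes.
Bytes at offsets 0..3: 06 76 CD AB.
In little-endian order the low byte comes first in memory.
Reassemble most-significant byte first: AB CD 76 06 → 0xABCD7606.
0xABCD7606 = 2882369030.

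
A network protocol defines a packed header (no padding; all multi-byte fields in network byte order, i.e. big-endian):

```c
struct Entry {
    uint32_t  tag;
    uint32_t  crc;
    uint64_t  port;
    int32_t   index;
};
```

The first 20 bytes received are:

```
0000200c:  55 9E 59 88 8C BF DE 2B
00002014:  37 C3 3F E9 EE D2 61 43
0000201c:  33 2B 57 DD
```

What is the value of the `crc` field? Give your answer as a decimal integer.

`crc` follows `tag` (4 bytes), so it starts at byte offset 4 and occupies 4 bytes.
Bytes at offsets 4..7: 8C BF DE 2B.
Big-endian: lowest address holds the most-significant byte.
The bytes are already most-significant first: 0x8CBFDE2B.
0x8CBFDE2B = 2361384491.

2361384491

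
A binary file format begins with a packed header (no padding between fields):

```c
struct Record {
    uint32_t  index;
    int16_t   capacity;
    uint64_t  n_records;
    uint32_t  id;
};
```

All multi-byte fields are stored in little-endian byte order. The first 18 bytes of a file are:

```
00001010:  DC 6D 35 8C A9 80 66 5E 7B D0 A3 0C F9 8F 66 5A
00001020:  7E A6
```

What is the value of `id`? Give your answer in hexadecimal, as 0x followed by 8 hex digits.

`id` follows `index` (4 B), `capacity` (2 B), `n_records` (8 B), so it starts at offset 4 + 2 + 8 = 14 and occupies 4 bytes.
Bytes at offsets 14..17: 66 5A 7E A6.
Little-endian: lowest address holds the least-significant byte.
Reassemble most-significant byte first: A6 7E 5A 66 → 0xA67E5A66.

0xA67E5A66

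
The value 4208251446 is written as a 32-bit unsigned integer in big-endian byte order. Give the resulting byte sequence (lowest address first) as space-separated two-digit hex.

FA D4 D2 36

4208251446 in hexadecimal, padded to 32 bits, is 0xFAD4D236.
Split into bytes (most-significant first): FA D4 D2 36.
Big-endian stores the most-significant byte at the lowest address.
So the memory order matches the most-significant-first order: FA D4 D2 36.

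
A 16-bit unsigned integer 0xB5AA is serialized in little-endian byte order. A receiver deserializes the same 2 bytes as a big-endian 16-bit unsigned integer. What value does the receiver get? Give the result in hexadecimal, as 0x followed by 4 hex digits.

0xAAB5

Stored little-endian, the bytes at ascending addresses are AA B5.
Read back as big-endian, the last byte is least significant, giving 0xAAB5.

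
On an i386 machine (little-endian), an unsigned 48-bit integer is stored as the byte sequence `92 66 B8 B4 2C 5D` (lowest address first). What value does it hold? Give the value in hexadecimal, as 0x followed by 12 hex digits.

0x5D2CB4B86692

Little-endian: lowest address holds the least-significant byte.
Reassemble most-significant byte first: 5D 2C B4 B8 66 92 → 0x5D2CB4B86692.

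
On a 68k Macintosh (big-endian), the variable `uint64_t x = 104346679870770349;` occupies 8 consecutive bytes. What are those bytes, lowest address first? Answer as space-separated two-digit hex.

01 72 B6 C0 A3 30 4C AD

104346679870770349 in hexadecimal, padded to 64 bits, is 0x0172B6C0A3304CAD.
Split into bytes (most-significant first): 01 72 B6 C0 A3 30 4C AD.
In big-endian order the high byte comes first in memory.
So the memory order matches the most-significant-first order: 01 72 B6 C0 A3 30 4C AD.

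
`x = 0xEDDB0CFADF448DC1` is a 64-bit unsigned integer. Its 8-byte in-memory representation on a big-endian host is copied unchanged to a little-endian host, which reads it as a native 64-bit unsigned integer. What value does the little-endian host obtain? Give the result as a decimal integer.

13946879349799836653

Stored big-endian, the bytes at ascending addresses are ED DB 0C FA DF 44 8D C1.
Read back as little-endian, the first byte is least significant, giving 0xC18D44DFFA0CDBED.
0xC18D44DFFA0CDBED = 13946879349799836653.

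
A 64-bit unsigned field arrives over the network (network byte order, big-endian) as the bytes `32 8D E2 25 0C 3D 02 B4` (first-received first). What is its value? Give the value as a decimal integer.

3642816322359591604

Big-endian: lowest address holds the most-significant byte.
The bytes are already most-significant first: 0x328DE2250C3D02B4.
0x328DE2250C3D02B4 = 3642816322359591604.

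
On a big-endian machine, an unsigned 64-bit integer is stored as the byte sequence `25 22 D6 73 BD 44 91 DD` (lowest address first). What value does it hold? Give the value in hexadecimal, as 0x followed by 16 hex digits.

Big-endian: lowest address holds the most-significant byte.
The bytes are already most-significant first: 0x2522D673BD4491DD.

0x2522D673BD4491DD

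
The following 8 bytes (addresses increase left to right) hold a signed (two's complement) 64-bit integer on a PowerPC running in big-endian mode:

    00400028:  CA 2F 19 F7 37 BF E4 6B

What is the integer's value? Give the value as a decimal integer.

-3877852204559768469

Big-endian stores the most-significant byte at the lowest address.
The bytes are already most-significant first: 0xCA2F19F737BFE46B.
Top bit is set, so as a signed 64-bit value this is 0xCA2F19F737BFE46B − 2^64 = -3877852204559768469.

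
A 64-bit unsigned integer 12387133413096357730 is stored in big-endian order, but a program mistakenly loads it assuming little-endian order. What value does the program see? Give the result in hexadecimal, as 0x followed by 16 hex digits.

12387133413096357730 in 64-bit hexadecimal is 0xABE7F03598FAFF62.
Stored big-endian, the bytes at ascending addresses are AB E7 F0 35 98 FA FF 62.
Read back as little-endian, the first byte is least significant, giving 0x62FFFA9835F0E7AB.

0x62FFFA9835F0E7AB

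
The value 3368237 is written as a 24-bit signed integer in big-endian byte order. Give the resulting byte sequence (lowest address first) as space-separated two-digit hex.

3368237 in hexadecimal, padded to 24 bits, is 0x33652D.
Split into bytes (most-significant first): 33 65 2D.
Big-endian stores the most-significant byte at the lowest address.
So the memory order matches the most-significant-first order: 33 65 2D.

33 65 2D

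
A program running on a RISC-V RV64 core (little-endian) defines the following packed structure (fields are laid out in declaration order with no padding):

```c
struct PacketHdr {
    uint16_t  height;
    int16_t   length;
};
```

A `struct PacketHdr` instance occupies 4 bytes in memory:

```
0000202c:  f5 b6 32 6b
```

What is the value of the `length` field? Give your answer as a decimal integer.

`length` follows `height` (2 bytes), so it starts at byte offset 2 and occupies 2 bytes.
Bytes at offsets 2..3: 32 6B.
Little-endian: lowest address holds the least-significant byte.
Reassemble most-significant byte first: 6B 32 → 0x6B32.
0x6B32 = 27442.

27442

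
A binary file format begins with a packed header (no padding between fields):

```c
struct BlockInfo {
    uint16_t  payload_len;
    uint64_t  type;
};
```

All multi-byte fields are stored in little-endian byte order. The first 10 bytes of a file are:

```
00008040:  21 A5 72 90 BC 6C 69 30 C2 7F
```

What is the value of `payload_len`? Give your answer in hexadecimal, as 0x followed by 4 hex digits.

0xA521

`payload_len` is the first field, at byte offset 0, occupying 2 bytes.
Bytes at offsets 0..1: 21 A5.
In little-endian order the low byte comes first in memory.
Reassemble most-significant byte first: A5 21 → 0xA521.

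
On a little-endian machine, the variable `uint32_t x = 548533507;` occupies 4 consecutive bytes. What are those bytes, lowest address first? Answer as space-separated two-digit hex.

548533507 in hexadecimal, padded to 32 bits, is 0x20B1F503.
Split into bytes (most-significant first): 20 B1 F5 03.
Little-endian stores the least-significant byte at the lowest address.
So at ascending addresses the bytes are 03 F5 B1 20.

03 F5 B1 20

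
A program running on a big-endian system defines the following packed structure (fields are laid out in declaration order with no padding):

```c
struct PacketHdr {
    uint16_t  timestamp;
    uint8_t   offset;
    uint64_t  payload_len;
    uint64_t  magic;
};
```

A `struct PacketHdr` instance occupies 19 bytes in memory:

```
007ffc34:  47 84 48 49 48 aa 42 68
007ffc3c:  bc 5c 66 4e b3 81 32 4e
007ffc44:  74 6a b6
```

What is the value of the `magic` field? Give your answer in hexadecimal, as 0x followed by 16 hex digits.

`magic` follows `timestamp` (2 B), `offset` (1 B), `payload_len` (8 B), so it starts at offset 2 + 1 + 8 = 11 and occupies 8 bytes.
Bytes at offsets 11..18: 4E B3 81 32 4E 74 6A B6.
Big-endian: lowest address holds the most-significant byte.
The bytes are already most-significant first: 0x4EB381324E746AB6.

0x4EB381324E746AB6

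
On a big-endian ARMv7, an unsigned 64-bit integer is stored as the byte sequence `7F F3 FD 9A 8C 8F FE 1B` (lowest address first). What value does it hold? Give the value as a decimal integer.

9219991702382575131

Big-endian stores the most-significant byte at the lowest address.
The bytes are already most-significant first: 0x7FF3FD9A8C8FFE1B.
0x7FF3FD9A8C8FFE1B = 9219991702382575131.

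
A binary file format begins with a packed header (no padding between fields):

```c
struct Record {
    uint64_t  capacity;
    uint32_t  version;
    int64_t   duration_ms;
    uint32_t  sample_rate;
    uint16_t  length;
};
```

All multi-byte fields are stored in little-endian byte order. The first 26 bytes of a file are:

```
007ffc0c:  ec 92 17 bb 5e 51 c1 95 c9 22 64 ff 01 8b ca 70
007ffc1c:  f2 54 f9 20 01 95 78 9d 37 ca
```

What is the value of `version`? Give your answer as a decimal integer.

4284752585

`version` follows `capacity` (8 bytes), so it starts at byte offset 8 and occupies 4 bytes.
Bytes at offsets 8..11: C9 22 64 FF.
Little-endian: lowest address holds the least-significant byte.
Reassemble most-significant byte first: FF 64 22 C9 → 0xFF6422C9.
0xFF6422C9 = 4284752585.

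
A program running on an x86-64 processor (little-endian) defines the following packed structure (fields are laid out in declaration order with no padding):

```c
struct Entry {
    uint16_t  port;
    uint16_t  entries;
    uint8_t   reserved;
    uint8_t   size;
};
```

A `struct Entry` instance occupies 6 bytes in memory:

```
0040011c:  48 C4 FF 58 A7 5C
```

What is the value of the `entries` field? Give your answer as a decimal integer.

`entries` follows `port` (2 bytes), so it starts at byte offset 2 and occupies 2 bytes.
Bytes at offsets 2..3: FF 58.
Little-endian: lowest address holds the least-significant byte.
Reassemble most-significant byte first: 58 FF → 0x58FF.
0x58FF = 22783.

22783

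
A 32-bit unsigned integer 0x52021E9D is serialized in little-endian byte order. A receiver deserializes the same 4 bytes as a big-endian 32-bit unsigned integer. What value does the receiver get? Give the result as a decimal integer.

Stored little-endian, the bytes at ascending addresses are 9D 1E 02 52.
Read back as big-endian, the last byte is least significant, giving 0x9D1E0252.
0x9D1E0252 = 2635989586.

2635989586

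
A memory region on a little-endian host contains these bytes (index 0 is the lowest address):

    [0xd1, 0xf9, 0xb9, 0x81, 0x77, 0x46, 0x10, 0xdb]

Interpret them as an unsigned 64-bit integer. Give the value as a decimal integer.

15785194173025090001

Little-endian stores the least-significant byte at the lowest address.
Reassemble most-significant byte first: DB 10 46 77 81 B9 F9 D1 → 0xDB10467781B9F9D1.
0xDB10467781B9F9D1 = 15785194173025090001.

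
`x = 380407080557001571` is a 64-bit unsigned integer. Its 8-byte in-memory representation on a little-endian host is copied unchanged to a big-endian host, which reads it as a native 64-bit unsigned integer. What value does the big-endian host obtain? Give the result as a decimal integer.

380407080557001571 in 64-bit hexadecimal is 0x05477A396AA4BB63.
Stored little-endian, the bytes at ascending addresses are 63 BB A4 6A 39 7A 47 05.
Read back as big-endian, the last byte is least significant, giving 0x63BBA46A397A4705.
0x63BBA46A397A4705 = 7186518406537561861.

7186518406537561861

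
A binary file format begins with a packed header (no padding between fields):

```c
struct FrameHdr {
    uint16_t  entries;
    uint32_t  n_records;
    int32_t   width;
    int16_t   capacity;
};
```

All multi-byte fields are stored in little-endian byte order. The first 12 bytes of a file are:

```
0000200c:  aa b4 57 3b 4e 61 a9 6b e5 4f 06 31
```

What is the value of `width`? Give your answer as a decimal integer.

`width` follows `entries` (2 B), `n_records` (4 B), so it starts at offset 2 + 4 = 6 and occupies 4 bytes.
Bytes at offsets 6..9: A9 6B E5 4F.
Little-endian stores the least-significant byte at the lowest address.
Reassemble most-significant byte first: 4F E5 6B A9 → 0x4FE56BA9.
0x4FE56BA9 = 1340435369.

1340435369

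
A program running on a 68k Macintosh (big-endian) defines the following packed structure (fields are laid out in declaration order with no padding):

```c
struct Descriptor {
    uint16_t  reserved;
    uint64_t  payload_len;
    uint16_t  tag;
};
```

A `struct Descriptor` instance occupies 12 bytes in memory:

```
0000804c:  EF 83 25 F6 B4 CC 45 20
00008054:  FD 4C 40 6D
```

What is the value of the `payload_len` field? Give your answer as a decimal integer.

`payload_len` follows `reserved` (2 bytes), so it starts at byte offset 2 and occupies 8 bytes.
Bytes at offsets 2..9: 25 F6 B4 CC 45 20 FD 4C.
Big-endian stores the most-significant byte at the lowest address.
The bytes are already most-significant first: 0x25F6B4CC4520FD4C.
0x25F6B4CC4520FD4C = 2735572613100272972.

2735572613100272972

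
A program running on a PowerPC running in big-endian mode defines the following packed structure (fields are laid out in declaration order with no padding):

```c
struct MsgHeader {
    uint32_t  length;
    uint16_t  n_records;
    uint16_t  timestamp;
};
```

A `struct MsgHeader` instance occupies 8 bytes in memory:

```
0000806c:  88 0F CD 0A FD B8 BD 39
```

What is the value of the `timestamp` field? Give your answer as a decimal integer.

48441

`timestamp` follows `length` (4 B), `n_records` (2 B), so it starts at offset 4 + 2 = 6 and occupies 2 bytes.
Bytes at offsets 6..7: BD 39.
In big-endian order the high byte comes first in memory.
The bytes are already most-significant first: 0xBD39.
0xBD39 = 48441.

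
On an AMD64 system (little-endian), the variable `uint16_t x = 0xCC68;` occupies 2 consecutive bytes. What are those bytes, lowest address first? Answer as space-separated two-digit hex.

Split into bytes (most-significant first): CC 68.
Little-endian stores the least-significant byte at the lowest address.
So at ascending addresses the bytes are 68 CC.

68 CC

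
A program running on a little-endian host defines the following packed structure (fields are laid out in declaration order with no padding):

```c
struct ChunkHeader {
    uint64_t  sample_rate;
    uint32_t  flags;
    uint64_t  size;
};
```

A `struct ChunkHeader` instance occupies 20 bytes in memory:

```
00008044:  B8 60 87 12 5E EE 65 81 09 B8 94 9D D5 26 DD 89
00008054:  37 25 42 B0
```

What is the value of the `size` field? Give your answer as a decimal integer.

12700754819604621013

`size` follows `sample_rate` (8 B), `flags` (4 B), so it starts at offset 8 + 4 = 12 and occupies 8 bytes.
Bytes at offsets 12..19: D5 26 DD 89 37 25 42 B0.
Little-endian: lowest address holds the least-significant byte.
Reassemble most-significant byte first: B0 42 25 37 89 DD 26 D5 → 0xB042253789DD26D5.
0xB042253789DD26D5 = 12700754819604621013.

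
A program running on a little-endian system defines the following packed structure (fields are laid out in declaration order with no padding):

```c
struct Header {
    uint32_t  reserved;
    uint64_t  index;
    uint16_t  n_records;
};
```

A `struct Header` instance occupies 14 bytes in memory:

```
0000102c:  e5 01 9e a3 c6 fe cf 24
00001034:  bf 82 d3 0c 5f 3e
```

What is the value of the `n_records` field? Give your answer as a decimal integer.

`n_records` follows `reserved` (4 B), `index` (8 B), so it starts at offset 4 + 8 = 12 and occupies 2 bytes.
Bytes at offsets 12..13: 5F 3E.
In little-endian order the low byte comes first in memory.
Reassemble most-significant byte first: 3E 5F → 0x3E5F.
0x3E5F = 15967.

15967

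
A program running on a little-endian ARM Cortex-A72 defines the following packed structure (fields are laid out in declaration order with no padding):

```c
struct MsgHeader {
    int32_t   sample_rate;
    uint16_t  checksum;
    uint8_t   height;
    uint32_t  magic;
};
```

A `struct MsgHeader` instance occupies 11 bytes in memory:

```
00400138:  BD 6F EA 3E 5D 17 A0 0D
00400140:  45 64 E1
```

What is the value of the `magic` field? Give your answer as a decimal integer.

`magic` follows `sample_rate` (4 B), `checksum` (2 B), `height` (1 B), so it starts at offset 4 + 2 + 1 = 7 and occupies 4 bytes.
Bytes at offsets 7..10: 0D 45 64 E1.
In little-endian order the low byte comes first in memory.
Reassemble most-significant byte first: E1 64 45 0D → 0xE164450D.
0xE164450D = 3781444877.

3781444877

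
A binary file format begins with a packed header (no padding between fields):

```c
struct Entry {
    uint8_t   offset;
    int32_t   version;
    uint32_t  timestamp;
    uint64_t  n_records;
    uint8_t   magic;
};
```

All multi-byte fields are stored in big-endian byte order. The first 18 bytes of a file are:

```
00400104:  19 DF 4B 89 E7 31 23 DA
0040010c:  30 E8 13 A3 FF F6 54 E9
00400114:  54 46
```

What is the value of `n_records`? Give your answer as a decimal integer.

`n_records` follows `offset` (1 B), `version` (4 B), `timestamp` (4 B), so it starts at offset 1 + 4 + 4 = 9 and occupies 8 bytes.
Bytes at offsets 9..16: E8 13 A3 FF F6 54 E9 54.
In big-endian order the high byte comes first in memory.
The bytes are already most-significant first: 0xE813A3FFF654E954.
0xE813A3FFF654E954 = 16722890161101531476.

16722890161101531476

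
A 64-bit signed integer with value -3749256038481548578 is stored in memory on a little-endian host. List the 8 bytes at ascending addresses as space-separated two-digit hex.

Two's complement of -3749256038481548578 in 64 bits: 3749256038481548578 = 0x34080880A9AE5522; invert → 0xCBF7F77F5651AADD; add 1 → 0xCBF7F77F5651AADE.
Split into bytes (most-significant first): CB F7 F7 7F 56 51 AA DE.
In little-endian order the low byte comes first in memory.
So at ascending addresses the bytes are DE AA 51 56 7F F7 F7 CB.

DE AA 51 56 7F F7 F7 CB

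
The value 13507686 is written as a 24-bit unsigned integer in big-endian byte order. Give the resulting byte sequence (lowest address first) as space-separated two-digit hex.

CE 1C 66

13507686 in hexadecimal, padded to 24 bits, is 0xCE1C66.
Split into bytes (most-significant first): CE 1C 66.
Big-endian: lowest address holds the most-significant byte.
So the memory order matches the most-significant-first order: CE 1C 66.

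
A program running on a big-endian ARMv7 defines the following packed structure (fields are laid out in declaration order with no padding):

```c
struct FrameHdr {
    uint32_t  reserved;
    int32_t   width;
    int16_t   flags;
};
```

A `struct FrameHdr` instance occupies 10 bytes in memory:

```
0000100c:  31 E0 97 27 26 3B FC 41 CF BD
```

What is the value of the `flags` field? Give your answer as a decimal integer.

-12355

`flags` follows `reserved` (4 B), `width` (4 B), so it starts at offset 4 + 4 = 8 and occupies 2 bytes.
Bytes at offsets 8..9: CF BD.
Big-endian: lowest address holds the most-significant byte.
The bytes are already most-significant first: 0xCFBD.
Top bit is set, so as a signed 16-bit value this is 0xCFBD − 2^16 = -12355.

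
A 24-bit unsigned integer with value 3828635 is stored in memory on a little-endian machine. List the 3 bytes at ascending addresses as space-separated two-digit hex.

9B 6B 3A

3828635 in hexadecimal, padded to 24 bits, is 0x3A6B9B.
Split into bytes (most-significant first): 3A 6B 9B.
Little-endian stores the least-significant byte at the lowest address.
So at ascending addresses the bytes are 9B 6B 3A.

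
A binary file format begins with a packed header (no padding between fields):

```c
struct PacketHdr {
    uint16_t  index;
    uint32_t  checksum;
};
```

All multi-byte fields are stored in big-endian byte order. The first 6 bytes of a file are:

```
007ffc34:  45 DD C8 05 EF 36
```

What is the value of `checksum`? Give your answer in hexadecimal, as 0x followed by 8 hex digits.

0xC805EF36

`checksum` follows `index` (2 bytes), so it starts at byte offset 2 and occupies 4 bytes.
Bytes at offsets 2..5: C8 05 EF 36.
Big-endian: lowest address holds the most-significant byte.
The bytes are already most-significant first: 0xC805EF36.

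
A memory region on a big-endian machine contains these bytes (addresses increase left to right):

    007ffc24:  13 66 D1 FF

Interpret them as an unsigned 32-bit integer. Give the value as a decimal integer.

325505535

Big-endian stores the most-significant byte at the lowest address.
The bytes are already most-significant first: 0x1366D1FF.
0x1366D1FF = 325505535.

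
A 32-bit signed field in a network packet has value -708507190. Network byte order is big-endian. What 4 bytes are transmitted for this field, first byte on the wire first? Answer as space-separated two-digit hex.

D5 C5 09 CA

Two's complement of -708507190 in 32 bits: 708507190 = 0x2A3AF636; invert → 0xD5C509C9; add 1 → 0xD5C509CA.
Split into bytes (most-significant first): D5 C5 09 CA.
Big-endian stores the most-significant byte at the lowest address.
So the memory order matches the most-significant-first order: D5 C5 09 CA.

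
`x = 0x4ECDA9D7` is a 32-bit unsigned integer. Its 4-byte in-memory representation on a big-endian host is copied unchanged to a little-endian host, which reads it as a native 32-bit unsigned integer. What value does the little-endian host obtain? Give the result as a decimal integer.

Stored big-endian, the bytes at ascending addresses are 4E CD A9 D7.
Read back as little-endian, the first byte is least significant, giving 0xD7A9CD4E.
0xD7A9CD4E = 3618229582.

3618229582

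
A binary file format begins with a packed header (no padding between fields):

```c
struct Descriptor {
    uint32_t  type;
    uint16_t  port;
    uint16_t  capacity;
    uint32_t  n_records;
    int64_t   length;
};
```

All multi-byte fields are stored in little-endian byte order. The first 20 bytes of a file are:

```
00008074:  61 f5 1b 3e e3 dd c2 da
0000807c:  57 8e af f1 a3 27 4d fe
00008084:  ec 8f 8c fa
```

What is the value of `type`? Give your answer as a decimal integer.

`type` is the first field, at byte offset 0, occupying 4 bytes.
Bytes at offsets 0..3: 61 F5 1B 3E.
Little-endian: lowest address holds the least-significant byte.
Reassemble most-significant byte first: 3E 1B F5 61 → 0x3E1BF561.
0x3E1BF561 = 1042019681.

1042019681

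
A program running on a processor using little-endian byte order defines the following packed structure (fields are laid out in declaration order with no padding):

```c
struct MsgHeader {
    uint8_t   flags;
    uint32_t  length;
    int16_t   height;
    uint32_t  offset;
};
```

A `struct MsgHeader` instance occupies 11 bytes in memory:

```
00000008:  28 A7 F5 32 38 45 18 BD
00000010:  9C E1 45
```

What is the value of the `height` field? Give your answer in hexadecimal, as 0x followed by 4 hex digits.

`height` follows `flags` (1 B), `length` (4 B), so it starts at offset 1 + 4 = 5 and occupies 2 bytes.
Bytes at offsets 5..6: 45 18.
In little-endian order the low byte comes first in memory.
Reassemble most-significant byte first: 18 45 → 0x1845.

0x1845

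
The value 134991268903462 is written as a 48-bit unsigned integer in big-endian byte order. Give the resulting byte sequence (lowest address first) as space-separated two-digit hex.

134991268903462 in hexadecimal, padded to 48 bits, is 0x7AC61AA17A26.
Split into bytes (most-significant first): 7A C6 1A A1 7A 26.
Big-endian: lowest address holds the most-significant byte.
So the memory order matches the most-significant-first order: 7A C6 1A A1 7A 26.

7A C6 1A A1 7A 26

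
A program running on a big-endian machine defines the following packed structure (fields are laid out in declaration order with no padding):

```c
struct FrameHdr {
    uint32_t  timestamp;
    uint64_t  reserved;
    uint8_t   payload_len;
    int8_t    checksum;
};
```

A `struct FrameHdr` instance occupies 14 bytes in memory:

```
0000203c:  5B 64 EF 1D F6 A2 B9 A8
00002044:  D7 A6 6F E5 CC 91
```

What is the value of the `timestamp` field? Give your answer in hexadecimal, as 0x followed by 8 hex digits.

`timestamp` is the first field, at byte offset 0, occupying 4 bytes.
Bytes at offsets 0..3: 5B 64 EF 1D.
In big-endian order the high byte comes first in memory.
The bytes are already most-significant first: 0x5B64EF1D.

0x5B64EF1D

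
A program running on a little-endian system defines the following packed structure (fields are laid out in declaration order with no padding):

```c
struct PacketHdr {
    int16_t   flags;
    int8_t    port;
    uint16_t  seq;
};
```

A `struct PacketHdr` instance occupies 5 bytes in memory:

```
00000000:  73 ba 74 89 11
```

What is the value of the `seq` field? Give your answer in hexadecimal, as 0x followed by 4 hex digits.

0x1189

`seq` follows `flags` (2 B), `port` (1 B), so it starts at offset 2 + 1 = 3 and occupies 2 bytes.
Bytes at offsets 3..4: 89 11.
Little-endian: lowest address holds the least-significant byte.
Reassemble most-significant byte first: 11 89 → 0x1189.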